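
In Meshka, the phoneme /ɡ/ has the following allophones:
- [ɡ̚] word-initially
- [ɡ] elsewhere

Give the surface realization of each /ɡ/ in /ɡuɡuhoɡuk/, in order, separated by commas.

[ɡ̚], [ɡ], [ɡ]

Occurrence 1 (position 1): word-initially → [ɡ̚].
Occurrence 2 (position 3): no conditioning environment matches → elsewhere allophone [ɡ].
Occurrence 3 (position 7): no conditioning environment matches → elsewhere allophone [ɡ].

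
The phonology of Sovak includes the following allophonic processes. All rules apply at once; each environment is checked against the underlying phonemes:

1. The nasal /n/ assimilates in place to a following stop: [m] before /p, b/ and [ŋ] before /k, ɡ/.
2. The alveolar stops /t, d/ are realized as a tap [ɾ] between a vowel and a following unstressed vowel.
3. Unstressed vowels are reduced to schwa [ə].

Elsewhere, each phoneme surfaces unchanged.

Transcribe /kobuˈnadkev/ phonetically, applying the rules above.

/k/ — not in any rule's target class → [k].
/o/ (between /k/ and /b/) occurs in an unstressed syllable → [ə] by rule 3.
/b/ (between /o/ and /u/) is unaffected → [b].
/u/ — between /b/ and /n/, in an unstressed syllable — surfaces as [ə] (rule 3).
/n/ — between /u/ and /a/; rule 1 does not apply here → [n].
/a/ (between /n/ and /d/) is in the target of rule 3 but the environment (in an unstressed syllable) is not met → [a].
/d/ — between /a/ and /k/; rule 2 does not apply here → [d].
/k/ stays [k].
/e/ (between /k/ and /v/) occurs in an unstressed syllable → [ə] by rule 3.
/v/ — not in any rule's target class → [v].

[kəbəˈnadkəv]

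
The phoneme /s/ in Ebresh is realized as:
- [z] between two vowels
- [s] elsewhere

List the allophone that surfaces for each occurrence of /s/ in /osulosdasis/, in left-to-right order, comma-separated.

Occurrence 1 (position 2): between two vowels → [z].
Occurrence 2 (position 6): no conditioning environment matches → elsewhere allophone [s].
Occurrence 3 (position 9): between two vowels → [z].
Occurrence 4 (position 11): no conditioning environment matches → elsewhere allophone [s].

[z], [s], [z], [s]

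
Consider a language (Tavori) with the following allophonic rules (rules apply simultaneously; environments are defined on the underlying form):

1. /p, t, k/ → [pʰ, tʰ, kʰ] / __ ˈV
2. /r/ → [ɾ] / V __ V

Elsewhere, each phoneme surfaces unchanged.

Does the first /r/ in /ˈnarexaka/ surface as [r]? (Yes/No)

No

/r/ — between /a/ and /e/, between two vowels — surfaces as [ɾ] (rule 2).
The actual realization is [ɾ], not [r].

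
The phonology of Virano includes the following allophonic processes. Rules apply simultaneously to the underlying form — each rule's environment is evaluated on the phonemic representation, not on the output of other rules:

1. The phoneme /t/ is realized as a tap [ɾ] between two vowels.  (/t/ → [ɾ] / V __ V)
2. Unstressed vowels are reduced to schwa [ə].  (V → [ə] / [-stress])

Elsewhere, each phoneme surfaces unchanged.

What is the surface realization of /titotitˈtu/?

/t/ — word-initial; rule 1 does not apply here → [t].
/i/ (between /t/ and /t/) occurs in an unstressed syllable → [ə] by rule 2.
/t/ — between /i/ and /o/, between two vowels — surfaces as [ɾ] (rule 1).
Rule 2 applies to /o/ (between /t/ and /t/: in an unstressed syllable) → [ə].
/t/ (between /o/ and /i/) occurs between two vowels → [ɾ] by rule 1.
/i/ — between /t/ and /t/, in an unstressed syllable — surfaces as [ə] (rule 2).
/t/ (between /i/ and /t/): rule 1 targets it, but not between two vowels → unchanged [t].
/t/ — between /t/ and /u/; rule 1 does not apply here → [t].
/u/ (word-final): rule 2 targets it, but not in an unstressed syllable → unchanged [u].

[təɾəɾətˈtu]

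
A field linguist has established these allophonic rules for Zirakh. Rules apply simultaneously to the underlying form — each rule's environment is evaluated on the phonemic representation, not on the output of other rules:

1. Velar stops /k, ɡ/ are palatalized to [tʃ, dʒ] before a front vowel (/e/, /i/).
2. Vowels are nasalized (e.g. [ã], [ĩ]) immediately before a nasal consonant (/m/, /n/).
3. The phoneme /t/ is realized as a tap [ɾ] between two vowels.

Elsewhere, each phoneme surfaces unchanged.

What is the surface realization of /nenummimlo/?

/n/ stays [n].
Rule 2 applies to /e/ (between /n/ and /n/: before a nasal consonant) → [ẽ].
/n/ (between /e/ and /u/) is unaffected → [n].
/u/ meets the environment for rule 2 (before a nasal consonant) → [ũ].
/m/ stays [m].
/m/ (between /m/ and /i/): no rule targets it → [m].
/i/ meets the environment for rule 2 (before a nasal consonant) → [ĩ].
/m/ (between /i/ and /l/) is unaffected → [m].
/l/ (between /m/ and /o/) is unaffected → [l].
/o/ (word-final) is in the target of rule 2 but the environment (before a nasal consonant) is not met → [o].

[nẽnũmmĩmlo]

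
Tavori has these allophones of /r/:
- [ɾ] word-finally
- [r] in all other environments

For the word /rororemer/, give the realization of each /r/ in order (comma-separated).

Occurrence 1 (position 1): no conditioning environment matches → elsewhere allophone [r].
Occurrence 2 (position 3): no conditioning environment matches → elsewhere allophone [r].
Occurrence 3 (position 5): no conditioning environment matches → elsewhere allophone [r].
Occurrence 4 (position 9): word-finally → [ɾ].

[r], [r], [r], [ɾ]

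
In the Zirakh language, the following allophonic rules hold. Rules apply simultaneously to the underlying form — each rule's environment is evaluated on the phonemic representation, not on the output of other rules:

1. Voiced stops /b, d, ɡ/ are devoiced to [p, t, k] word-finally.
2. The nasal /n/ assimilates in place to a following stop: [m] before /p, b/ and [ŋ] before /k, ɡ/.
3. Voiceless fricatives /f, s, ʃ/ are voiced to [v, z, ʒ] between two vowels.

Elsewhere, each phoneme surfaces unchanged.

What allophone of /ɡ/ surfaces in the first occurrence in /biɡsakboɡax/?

/ɡ/ — between /i/ and /s/; rule 1 does not apply here → [ɡ].

[ɡ]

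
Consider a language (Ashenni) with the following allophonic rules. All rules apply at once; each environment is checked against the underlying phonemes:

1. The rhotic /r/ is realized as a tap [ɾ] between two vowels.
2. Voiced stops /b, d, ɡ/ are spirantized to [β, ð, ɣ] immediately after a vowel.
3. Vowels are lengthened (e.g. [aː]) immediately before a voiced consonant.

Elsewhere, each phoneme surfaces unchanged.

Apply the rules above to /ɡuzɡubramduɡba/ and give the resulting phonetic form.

/ɡ/ (word-initial): rule 2 targets it, but not immediately after a vowel → unchanged [ɡ].
/u/ — between /ɡ/ and /z/, before a voiced consonant — surfaces as [uː] (rule 3).
/z/ (between /u/ and /ɡ/): no rule targets it → [z].
/ɡ/ (between /z/ and /u/) is in the target of rule 2 but the environment (immediately after a vowel) is not met → [ɡ].
/u/ meets the environment for rule 3 (before a voiced consonant) → [uː].
/b/ — between /u/ and /r/, immediately after a vowel — surfaces as [β] (rule 2).
/r/ (between /b/ and /a/) fails the environment for rule 1, so it stays [r].
/a/ (between /r/ and /m/): before a voiced consonant, so rule 3 applies → [aː].
/m/ (between /a/ and /d/) is unaffected → [m].
/d/ (between /m/ and /u/) fails the environment for rule 2, so it stays [d].
Rule 3 applies to /u/ (between /d/ and /ɡ/: before a voiced consonant) → [uː].
/ɡ/ (between /u/ and /b/): immediately after a vowel, so rule 2 applies → [ɣ].
/b/ (between /ɡ/ and /a/) fails the environment for rule 2, so it stays [b].
/a/ (word-final) is in the target of rule 3 but the environment (before a voiced consonant) is not met → [a].

[ɡuːzɡuːβraːmduːɣba]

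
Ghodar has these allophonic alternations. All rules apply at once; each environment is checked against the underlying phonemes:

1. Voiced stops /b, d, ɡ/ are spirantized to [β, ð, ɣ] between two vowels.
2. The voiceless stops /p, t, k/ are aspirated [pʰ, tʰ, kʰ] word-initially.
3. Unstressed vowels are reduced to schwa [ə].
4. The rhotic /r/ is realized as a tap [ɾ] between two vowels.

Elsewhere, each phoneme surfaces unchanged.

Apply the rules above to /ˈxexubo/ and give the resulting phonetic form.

[ˈxexəβə]

/x/ (word-initial) is unaffected → [x].
/e/ (between /x/ and /x/) fails the environment for rule 3, so it stays [e].
/x/ stays [x].
Rule 3 applies to /u/ (between /x/ and /b/: in an unstressed syllable) → [ə].
/b/ (between /u/ and /o/): between two vowels, so rule 1 applies → [β].
Rule 3 applies to /o/ (word-final: in an unstressed syllable) → [ə].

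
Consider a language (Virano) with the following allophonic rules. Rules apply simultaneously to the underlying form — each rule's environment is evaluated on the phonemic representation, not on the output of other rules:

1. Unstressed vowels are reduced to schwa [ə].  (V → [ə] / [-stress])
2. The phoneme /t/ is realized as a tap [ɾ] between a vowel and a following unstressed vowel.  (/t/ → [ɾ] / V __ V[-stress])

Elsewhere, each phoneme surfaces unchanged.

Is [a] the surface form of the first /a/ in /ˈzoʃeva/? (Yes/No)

/a/ — word-final, in an unstressed syllable — surfaces as [ə] (rule 1).
The actual realization is [ə], not [a].

No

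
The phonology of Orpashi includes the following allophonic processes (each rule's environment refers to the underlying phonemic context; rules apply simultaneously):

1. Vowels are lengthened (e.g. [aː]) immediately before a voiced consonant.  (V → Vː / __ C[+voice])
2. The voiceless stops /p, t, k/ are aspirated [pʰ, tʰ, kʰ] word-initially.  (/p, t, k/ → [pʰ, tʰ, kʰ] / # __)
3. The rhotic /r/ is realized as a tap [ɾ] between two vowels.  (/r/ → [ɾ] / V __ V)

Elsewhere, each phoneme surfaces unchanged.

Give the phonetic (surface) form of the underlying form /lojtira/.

[loːjtiːɾa]

/l/ — not in any rule's target class → [l].
/o/ (between /l/ and /j/) occurs before a voiced consonant → [oː] by rule 1.
/j/ — not in any rule's target class → [j].
/t/ (between /j/ and /i/): rule 2 targets it, but not word-initially → unchanged [t].
Rule 1 applies to /i/ (between /t/ and /r/: before a voiced consonant) → [iː].
/r/ (between /i/ and /a/): between two vowels, so rule 3 applies → [ɾ].
/a/ (word-final): rule 1 targets it, but not before a voiced consonant → unchanged [a].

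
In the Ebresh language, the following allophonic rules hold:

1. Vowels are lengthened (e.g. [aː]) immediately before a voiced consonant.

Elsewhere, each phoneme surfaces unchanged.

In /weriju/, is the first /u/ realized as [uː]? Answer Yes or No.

/u/ (word-final) is in the target of rule 1 but the environment (before a voiced consonant) is not met → [u].
The actual realization is [u], not [uː].

No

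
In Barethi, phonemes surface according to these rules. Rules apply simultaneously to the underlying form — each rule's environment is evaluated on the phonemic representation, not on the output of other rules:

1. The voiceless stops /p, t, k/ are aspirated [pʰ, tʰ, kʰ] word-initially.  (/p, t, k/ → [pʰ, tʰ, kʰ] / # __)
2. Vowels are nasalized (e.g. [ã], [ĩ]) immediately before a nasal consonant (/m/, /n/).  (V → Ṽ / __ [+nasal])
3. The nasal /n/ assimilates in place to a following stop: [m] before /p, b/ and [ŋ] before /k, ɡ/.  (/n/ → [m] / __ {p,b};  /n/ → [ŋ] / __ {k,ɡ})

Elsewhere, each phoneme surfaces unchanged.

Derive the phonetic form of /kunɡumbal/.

[kʰũŋɡũmbal]

/k/ — word-initial, word-initially — surfaces as [kʰ] (rule 1).
Rule 2 applies to /u/ (between /k/ and /n/: before a nasal consonant) → [ũ].
/n/ meets the environment for rule 3 (before a labial or velar stop) → [ŋ].
/ɡ/ stays [ɡ].
/u/ — between /ɡ/ and /m/, before a nasal consonant — surfaces as [ũ] (rule 2).
/m/ — not in any rule's target class → [m].
/b/ (between /m/ and /a/) is unaffected → [b].
/a/ — between /b/ and /l/; rule 2 does not apply here → [a].
/l/ stays [l].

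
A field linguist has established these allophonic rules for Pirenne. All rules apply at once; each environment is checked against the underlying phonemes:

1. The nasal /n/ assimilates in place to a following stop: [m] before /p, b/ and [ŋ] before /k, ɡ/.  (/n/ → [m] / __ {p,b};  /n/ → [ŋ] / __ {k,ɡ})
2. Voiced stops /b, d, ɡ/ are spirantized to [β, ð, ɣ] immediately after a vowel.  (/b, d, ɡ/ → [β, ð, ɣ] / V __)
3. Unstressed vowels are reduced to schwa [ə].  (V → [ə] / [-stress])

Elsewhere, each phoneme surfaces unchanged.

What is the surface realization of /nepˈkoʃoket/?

/n/ (word-initial): rule 1 targets it, but not before a labial or velar stop → unchanged [n].
/e/ (between /n/ and /p/): in an unstressed syllable, so rule 3 applies → [ə].
/p/ (between /e/ and /k/): no rule targets it → [p].
/k/ — not in any rule's target class → [k].
/o/ (between /k/ and /ʃ/) fails the environment for rule 3, so it stays [o].
/ʃ/ stays [ʃ].
/o/ — between /ʃ/ and /k/, in an unstressed syllable — surfaces as [ə] (rule 3).
/k/ (between /o/ and /e/): no rule targets it → [k].
/e/ meets the environment for rule 3 (in an unstressed syllable) → [ə].
/t/ (word-final) is unaffected → [t].

[nəpˈkoʃəkət]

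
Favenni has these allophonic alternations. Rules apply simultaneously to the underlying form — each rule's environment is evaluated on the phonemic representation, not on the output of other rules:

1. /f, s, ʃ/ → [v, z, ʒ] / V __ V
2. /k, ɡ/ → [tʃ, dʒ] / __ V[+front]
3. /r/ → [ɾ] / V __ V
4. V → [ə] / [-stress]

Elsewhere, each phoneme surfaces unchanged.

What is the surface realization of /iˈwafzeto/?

[əˈwafzətə]

/i/ — word-initial, in an unstressed syllable — surfaces as [ə] (rule 4).
/w/ — not in any rule's target class → [w].
/a/ (between /w/ and /f/) is in the target of rule 4 but the environment (in an unstressed syllable) is not met → [a].
/f/ (between /a/ and /z/) is in the target of rule 1 but the environment (between two vowels) is not met → [f].
/z/ — not in any rule's target class → [z].
/e/ — between /z/ and /t/, in an unstressed syllable — surfaces as [ə] (rule 4).
/t/ — not in any rule's target class → [t].
/o/ meets the environment for rule 4 (in an unstressed syllable) → [ə].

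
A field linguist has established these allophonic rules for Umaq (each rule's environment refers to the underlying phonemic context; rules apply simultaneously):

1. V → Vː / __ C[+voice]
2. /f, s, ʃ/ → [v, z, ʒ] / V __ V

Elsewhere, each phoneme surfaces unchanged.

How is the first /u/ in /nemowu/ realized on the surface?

/u/ (word-final) fails the environment for rule 1, so it stays [u].

[u]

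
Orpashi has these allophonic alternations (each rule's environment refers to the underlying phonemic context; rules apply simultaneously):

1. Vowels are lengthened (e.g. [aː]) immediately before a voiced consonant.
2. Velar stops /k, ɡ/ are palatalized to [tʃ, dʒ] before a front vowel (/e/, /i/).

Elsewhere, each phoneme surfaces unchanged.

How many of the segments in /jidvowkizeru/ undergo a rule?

Segments that undergo a rule: /i/ → [iː] (rule 1); /o/ → [oː] (rule 1); /k/ → [tʃ] (rule 2); /i/ → [iː] (rule 1); /e/ → [eː] (rule 1).
All other segments surface unchanged.

5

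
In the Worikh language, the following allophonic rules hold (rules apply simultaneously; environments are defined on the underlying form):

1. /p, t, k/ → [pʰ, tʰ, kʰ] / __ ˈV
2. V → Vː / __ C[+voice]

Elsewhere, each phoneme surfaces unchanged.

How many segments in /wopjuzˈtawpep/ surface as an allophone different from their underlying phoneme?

3

Segments that undergo a rule: /u/ → [uː] (rule 2); /t/ → [tʰ] (rule 1); /a/ → [aː] (rule 2).
All other segments surface unchanged.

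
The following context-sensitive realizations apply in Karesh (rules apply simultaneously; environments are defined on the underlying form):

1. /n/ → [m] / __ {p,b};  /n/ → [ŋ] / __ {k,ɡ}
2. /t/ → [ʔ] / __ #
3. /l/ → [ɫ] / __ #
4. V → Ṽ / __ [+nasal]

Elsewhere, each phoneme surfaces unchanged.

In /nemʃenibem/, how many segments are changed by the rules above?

Segments that undergo a rule: /e/ → [ẽ] (rule 4); /e/ → [ẽ] (rule 4); /e/ → [ẽ] (rule 4).
All other segments surface unchanged.

3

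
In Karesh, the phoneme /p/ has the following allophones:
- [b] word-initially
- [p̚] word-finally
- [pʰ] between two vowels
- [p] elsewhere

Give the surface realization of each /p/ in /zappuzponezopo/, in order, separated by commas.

[p], [p], [p], [pʰ]

Occurrence 1 (position 3): no conditioning environment matches → elsewhere allophone [p].
Occurrence 2 (position 4): no conditioning environment matches → elsewhere allophone [p].
Occurrence 3 (position 7): no conditioning environment matches → elsewhere allophone [p].
Occurrence 4 (position 13): between two vowels → [pʰ].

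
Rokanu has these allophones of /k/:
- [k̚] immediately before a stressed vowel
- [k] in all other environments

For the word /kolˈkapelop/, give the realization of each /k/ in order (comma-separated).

[k], [k̚]

Occurrence 1 (position 1): no conditioning environment matches → elsewhere allophone [k].
Occurrence 2 (position 4): immediately before a stressed vowel → [k̚].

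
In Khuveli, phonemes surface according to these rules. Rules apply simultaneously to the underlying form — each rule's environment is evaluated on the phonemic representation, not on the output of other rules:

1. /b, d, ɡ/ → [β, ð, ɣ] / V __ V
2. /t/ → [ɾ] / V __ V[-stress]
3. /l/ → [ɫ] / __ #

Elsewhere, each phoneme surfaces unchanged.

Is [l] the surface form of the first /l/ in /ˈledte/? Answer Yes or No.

/l/ (word-initial) fails the environment for rule 3, so it stays [l].
The actual realization is [l], which matches [l].

Yes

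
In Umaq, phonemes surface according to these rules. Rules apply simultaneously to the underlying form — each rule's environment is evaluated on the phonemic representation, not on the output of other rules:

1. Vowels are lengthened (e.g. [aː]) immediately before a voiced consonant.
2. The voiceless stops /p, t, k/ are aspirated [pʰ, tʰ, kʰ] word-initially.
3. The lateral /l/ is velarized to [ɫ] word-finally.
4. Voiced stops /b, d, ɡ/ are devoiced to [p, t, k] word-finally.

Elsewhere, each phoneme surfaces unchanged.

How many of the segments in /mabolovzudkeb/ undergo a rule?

6

Segments that undergo a rule: /a/ → [aː] (rule 1); /o/ → [oː] (rule 1); /o/ → [oː] (rule 1); /u/ → [uː] (rule 1); /e/ → [eː] (rule 1); /b/ → [p] (rule 4).
All other segments surface unchanged.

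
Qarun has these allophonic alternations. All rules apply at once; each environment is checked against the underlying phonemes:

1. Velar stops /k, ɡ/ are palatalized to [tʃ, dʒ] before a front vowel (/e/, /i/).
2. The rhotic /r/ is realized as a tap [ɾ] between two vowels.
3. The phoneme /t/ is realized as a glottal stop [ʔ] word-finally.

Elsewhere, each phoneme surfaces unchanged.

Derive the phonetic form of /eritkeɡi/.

[eɾittʃedʒi]

/e/ (word-initial): no rule targets it → [e].
Rule 2 applies to /r/ (between /e/ and /i/: between two vowels) → [ɾ].
/i/ (between /r/ and /t/) is unaffected → [i].
/t/ (between /i/ and /k/) fails the environment for rule 3, so it stays [t].
/k/ (between /t/ and /e/): before a front vowel, so rule 1 applies → [tʃ].
/e/ (between /k/ and /ɡ/) is unaffected → [e].
/ɡ/ (between /e/ and /i/): before a front vowel, so rule 1 applies → [dʒ].
/i/ stays [i].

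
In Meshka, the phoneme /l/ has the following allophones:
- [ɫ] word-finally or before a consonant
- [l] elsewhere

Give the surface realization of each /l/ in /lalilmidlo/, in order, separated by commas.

[l], [l], [ɫ], [l]

Occurrence 1 (position 1): no conditioning environment matches → elsewhere allophone [l].
Occurrence 2 (position 3): no conditioning environment matches → elsewhere allophone [l].
Occurrence 3 (position 5): word-finally or before a consonant → [ɫ].
Occurrence 4 (position 9): no conditioning environment matches → elsewhere allophone [l].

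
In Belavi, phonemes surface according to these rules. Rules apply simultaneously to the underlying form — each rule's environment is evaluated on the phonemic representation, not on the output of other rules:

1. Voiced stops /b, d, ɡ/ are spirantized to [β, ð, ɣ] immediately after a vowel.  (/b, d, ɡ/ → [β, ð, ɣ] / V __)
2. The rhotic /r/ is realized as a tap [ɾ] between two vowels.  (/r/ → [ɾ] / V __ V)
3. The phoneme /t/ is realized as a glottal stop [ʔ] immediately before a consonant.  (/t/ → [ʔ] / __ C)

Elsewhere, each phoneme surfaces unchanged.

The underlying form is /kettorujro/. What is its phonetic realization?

[keʔtoɾujro]

/k/ stays [k].
/e/ — not in any rule's target class → [e].
/t/ (between /e/ and /t/) occurs immediately before a consonant → [ʔ] by rule 3.
/t/ (between /t/ and /o/) is in the target of rule 3 but the environment (immediately before a consonant) is not met → [t].
/o/ — not in any rule's target class → [o].
/r/ — between /o/ and /u/, between two vowels — surfaces as [ɾ] (rule 2).
/u/ stays [u].
/j/ stays [j].
/r/ (between /j/ and /o/) fails the environment for rule 2, so it stays [r].
/o/ stays [o].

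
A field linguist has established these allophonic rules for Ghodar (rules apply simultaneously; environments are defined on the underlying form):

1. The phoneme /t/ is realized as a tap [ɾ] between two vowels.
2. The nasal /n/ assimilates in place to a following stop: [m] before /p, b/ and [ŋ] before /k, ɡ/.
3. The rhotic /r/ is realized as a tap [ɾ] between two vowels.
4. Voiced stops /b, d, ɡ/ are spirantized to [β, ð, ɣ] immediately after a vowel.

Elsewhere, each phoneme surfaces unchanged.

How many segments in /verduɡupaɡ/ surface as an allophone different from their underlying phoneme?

2

Segments that undergo a rule: /ɡ/ → [ɣ] (rule 4); /ɡ/ → [ɣ] (rule 4).
All other segments surface unchanged.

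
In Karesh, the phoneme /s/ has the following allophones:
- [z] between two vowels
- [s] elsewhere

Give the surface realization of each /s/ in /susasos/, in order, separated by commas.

Occurrence 1 (position 1): no conditioning environment matches → elsewhere allophone [s].
Occurrence 2 (position 3): between two vowels → [z].
Occurrence 3 (position 5): between two vowels → [z].
Occurrence 4 (position 7): no conditioning environment matches → elsewhere allophone [s].

[s], [z], [z], [s]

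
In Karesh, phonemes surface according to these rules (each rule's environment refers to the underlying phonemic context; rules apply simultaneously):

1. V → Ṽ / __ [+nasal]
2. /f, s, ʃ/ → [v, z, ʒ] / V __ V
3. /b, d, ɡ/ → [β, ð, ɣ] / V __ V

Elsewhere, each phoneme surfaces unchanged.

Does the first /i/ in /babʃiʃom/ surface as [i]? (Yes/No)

/i/ (between /ʃ/ and /ʃ/) fails the environment for rule 1, so it stays [i].
The actual realization is [i], which matches [i].

Yes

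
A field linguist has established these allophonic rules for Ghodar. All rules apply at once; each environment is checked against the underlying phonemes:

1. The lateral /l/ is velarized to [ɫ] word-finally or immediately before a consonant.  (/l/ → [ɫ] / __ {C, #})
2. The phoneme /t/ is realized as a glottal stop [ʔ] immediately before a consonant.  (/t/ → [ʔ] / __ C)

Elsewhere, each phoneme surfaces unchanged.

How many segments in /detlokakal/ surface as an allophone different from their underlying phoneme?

Segments that undergo a rule: /t/ → [ʔ] (rule 2); /l/ → [ɫ] (rule 1).
All other segments surface unchanged.

2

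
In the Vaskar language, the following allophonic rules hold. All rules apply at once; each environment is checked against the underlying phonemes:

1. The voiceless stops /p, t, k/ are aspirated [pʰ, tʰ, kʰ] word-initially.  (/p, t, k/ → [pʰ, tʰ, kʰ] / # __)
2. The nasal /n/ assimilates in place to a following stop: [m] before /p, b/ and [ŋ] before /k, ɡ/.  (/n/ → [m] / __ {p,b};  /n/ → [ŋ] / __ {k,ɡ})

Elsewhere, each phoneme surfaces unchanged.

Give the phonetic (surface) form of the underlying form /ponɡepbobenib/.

/p/ meets the environment for rule 1 (word-initially) → [pʰ].
/o/ — not in any rule's target class → [o].
/n/ (between /o/ and /ɡ/): before a labial or velar stop, so rule 2 applies → [ŋ].
/ɡ/ (between /n/ and /e/): no rule targets it → [ɡ].
/e/ (between /ɡ/ and /p/) is unaffected → [e].
/p/ — between /e/ and /b/; rule 1 does not apply here → [p].
/b/ stays [b].
/o/ (between /b/ and /b/) is unaffected → [o].
/b/ (between /o/ and /e/) is unaffected → [b].
/e/ — not in any rule's target class → [e].
/n/ (between /e/ and /i/) is in the target of rule 2 but the environment (before a labial or velar stop) is not met → [n].
/i/ (between /n/ and /b/) is unaffected → [i].
/b/ stays [b].

[pʰoŋɡepbobenib]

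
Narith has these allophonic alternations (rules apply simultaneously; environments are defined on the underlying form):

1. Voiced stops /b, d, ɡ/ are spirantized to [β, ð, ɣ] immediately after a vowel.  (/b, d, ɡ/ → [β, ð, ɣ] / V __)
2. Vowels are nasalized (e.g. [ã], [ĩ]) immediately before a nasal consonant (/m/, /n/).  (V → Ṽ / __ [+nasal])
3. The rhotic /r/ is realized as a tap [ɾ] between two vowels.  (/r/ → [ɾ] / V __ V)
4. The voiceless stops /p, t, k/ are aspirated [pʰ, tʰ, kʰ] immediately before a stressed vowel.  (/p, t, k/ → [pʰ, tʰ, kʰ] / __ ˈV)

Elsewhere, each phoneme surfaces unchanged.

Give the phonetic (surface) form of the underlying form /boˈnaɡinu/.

/b/ (word-initial) is in the target of rule 1 but the environment (immediately after a vowel) is not met → [b].
/o/ meets the environment for rule 2 (before a nasal consonant) → [õ].
/n/ — not in any rule's target class → [n].
/a/ (between /n/ and /ɡ/) is in the target of rule 2 but the environment (before a nasal consonant) is not met → [a].
Rule 1 applies to /ɡ/ (between /a/ and /i/: immediately after a vowel) → [ɣ].
/i/ (between /ɡ/ and /n/) occurs before a nasal consonant → [ĩ] by rule 2.
/n/ (between /i/ and /u/) is unaffected → [n].
/u/ — word-final; rule 2 does not apply here → [u].

[bõˈnaɣĩnu]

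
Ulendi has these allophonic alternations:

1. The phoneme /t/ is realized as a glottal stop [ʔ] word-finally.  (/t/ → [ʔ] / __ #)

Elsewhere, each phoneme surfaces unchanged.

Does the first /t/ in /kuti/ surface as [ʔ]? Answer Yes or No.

No

/t/ (between /u/ and /i/) fails the environment for rule 1, so it stays [t].
The actual realization is [t], not [ʔ].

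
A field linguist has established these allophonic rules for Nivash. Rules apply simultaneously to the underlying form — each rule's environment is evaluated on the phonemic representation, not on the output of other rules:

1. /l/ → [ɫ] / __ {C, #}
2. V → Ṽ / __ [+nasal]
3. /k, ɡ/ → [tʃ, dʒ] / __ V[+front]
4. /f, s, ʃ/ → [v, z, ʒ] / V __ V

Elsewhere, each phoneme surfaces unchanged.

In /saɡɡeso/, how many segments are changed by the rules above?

Segments that undergo a rule: /ɡ/ → [dʒ] (rule 3); /s/ → [z] (rule 4).
All other segments surface unchanged.

2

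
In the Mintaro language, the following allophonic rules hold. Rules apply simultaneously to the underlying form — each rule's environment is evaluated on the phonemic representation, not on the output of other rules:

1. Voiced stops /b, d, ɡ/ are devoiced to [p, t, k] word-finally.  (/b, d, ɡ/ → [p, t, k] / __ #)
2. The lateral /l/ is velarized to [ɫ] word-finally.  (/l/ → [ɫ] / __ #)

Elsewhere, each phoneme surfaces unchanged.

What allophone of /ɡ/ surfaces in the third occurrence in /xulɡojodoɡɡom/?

/ɡ/ (between /ɡ/ and /o/) is in the target of rule 1 but the environment (word-finally) is not met → [ɡ].

[ɡ]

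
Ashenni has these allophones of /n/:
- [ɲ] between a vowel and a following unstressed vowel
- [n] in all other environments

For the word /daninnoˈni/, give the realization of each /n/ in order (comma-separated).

[ɲ], [n], [n], [n]

Occurrence 1 (position 3): between a vowel and a following unstressed vowel → [ɲ].
Occurrence 2 (position 5): no conditioning environment matches → elsewhere allophone [n].
Occurrence 3 (position 6): no conditioning environment matches → elsewhere allophone [n].
Occurrence 4 (position 8): no conditioning environment matches → elsewhere allophone [n].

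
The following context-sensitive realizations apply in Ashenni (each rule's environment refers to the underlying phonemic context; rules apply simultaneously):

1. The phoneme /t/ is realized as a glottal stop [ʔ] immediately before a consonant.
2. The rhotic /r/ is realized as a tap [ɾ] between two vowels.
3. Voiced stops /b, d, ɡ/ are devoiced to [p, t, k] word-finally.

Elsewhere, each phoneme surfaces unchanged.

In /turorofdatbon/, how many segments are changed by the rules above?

3

Segments that undergo a rule: /r/ → [ɾ] (rule 2); /r/ → [ɾ] (rule 2); /t/ → [ʔ] (rule 1).
All other segments surface unchanged.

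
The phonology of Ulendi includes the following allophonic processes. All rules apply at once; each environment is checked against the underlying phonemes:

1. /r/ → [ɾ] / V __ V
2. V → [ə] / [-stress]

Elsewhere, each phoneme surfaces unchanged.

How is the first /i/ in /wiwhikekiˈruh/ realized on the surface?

/i/ (between /w/ and /w/): in an unstressed syllable, so rule 2 applies → [ə].

[ə]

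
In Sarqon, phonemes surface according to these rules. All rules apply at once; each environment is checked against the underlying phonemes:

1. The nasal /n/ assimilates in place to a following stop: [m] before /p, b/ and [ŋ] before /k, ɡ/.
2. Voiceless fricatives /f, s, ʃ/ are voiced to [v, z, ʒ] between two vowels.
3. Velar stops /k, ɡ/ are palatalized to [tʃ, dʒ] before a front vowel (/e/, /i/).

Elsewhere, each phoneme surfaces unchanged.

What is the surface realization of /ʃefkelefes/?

/ʃ/ (word-initial) is in the target of rule 2 but the environment (between two vowels) is not met → [ʃ].
/e/ (between /ʃ/ and /f/) is unaffected → [e].
/f/ (between /e/ and /k/) is in the target of rule 2 but the environment (between two vowels) is not met → [f].
/k/ (between /f/ and /e/): before a front vowel, so rule 3 applies → [tʃ].
/e/ (between /k/ and /l/) is unaffected → [e].
/l/ stays [l].
/e/ (between /l/ and /f/): no rule targets it → [e].
Rule 2 applies to /f/ (between /e/ and /e/: between two vowels) → [v].
/e/ (between /f/ and /s/): no rule targets it → [e].
/s/ (word-final) fails the environment for rule 2, so it stays [s].

[ʃeftʃeleves]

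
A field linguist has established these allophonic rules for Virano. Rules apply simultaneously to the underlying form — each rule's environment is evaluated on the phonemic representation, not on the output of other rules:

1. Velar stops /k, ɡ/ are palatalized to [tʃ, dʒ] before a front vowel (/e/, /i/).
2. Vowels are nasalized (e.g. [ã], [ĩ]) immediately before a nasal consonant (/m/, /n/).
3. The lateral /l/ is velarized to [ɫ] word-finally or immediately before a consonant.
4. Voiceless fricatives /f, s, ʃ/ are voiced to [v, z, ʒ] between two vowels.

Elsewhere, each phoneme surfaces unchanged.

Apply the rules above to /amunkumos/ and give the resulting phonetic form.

/a/ (word-initial) occurs before a nasal consonant → [ã] by rule 2.
/u/ (between /m/ and /n/): before a nasal consonant, so rule 2 applies → [ũ].
/k/ — between /n/ and /u/; rule 1 does not apply here → [k].
/u/ (between /k/ and /m/): before a nasal consonant, so rule 2 applies → [ũ].
/o/ (between /m/ and /s/) is in the target of rule 2 but the environment (before a nasal consonant) is not met → [o].
/s/ (word-final): rule 4 targets it, but not between two vowels → unchanged [s].

[ãmũnkũmos]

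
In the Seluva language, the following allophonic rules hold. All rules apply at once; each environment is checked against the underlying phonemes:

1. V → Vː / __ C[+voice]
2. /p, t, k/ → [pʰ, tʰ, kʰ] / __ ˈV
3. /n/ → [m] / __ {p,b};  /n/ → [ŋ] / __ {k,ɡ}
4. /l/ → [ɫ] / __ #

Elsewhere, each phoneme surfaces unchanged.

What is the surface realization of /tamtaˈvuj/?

[taːmtaːˈvuːj]

/t/ — word-initial; rule 2 does not apply here → [t].
Rule 1 applies to /a/ (between /t/ and /m/: before a voiced consonant) → [aː].
/m/ (between /a/ and /t/) is unaffected → [m].
/t/ (between /m/ and /a/) is in the target of rule 2 but the environment (immediately before a stressed vowel) is not met → [t].
/a/ — between /t/ and /v/, before a voiced consonant — surfaces as [aː] (rule 1).
/v/ (between /a/ and /u/) is unaffected → [v].
Rule 1 applies to /u/ (between /v/ and /j/: before a voiced consonant) → [uː].
/j/ (word-final): no rule targets it → [j].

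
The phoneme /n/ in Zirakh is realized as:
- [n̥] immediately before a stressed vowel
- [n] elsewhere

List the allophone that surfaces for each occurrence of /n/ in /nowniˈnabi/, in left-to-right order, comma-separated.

[n], [n], [n̥]

Occurrence 1 (position 1): no conditioning environment matches → elsewhere allophone [n].
Occurrence 2 (position 4): no conditioning environment matches → elsewhere allophone [n].
Occurrence 3 (position 6): immediately before a stressed vowel → [n̥].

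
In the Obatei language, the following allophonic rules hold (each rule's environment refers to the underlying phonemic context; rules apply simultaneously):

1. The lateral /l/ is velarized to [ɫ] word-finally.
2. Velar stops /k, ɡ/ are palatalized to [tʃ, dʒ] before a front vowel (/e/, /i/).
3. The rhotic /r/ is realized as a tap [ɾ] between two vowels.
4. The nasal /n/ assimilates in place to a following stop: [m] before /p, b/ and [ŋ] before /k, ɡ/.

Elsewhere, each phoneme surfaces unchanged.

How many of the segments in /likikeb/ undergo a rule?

2

Segments that undergo a rule: /k/ → [tʃ] (rule 2); /k/ → [tʃ] (rule 2).
All other segments surface unchanged.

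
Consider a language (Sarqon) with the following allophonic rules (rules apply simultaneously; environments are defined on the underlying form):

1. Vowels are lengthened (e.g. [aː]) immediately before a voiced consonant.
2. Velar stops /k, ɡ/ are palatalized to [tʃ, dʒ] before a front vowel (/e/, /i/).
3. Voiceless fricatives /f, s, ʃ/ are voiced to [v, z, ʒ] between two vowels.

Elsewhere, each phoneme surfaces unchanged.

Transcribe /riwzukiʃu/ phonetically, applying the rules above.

[riːwzutʃiʒu]

/r/ — not in any rule's target class → [r].
/i/ meets the environment for rule 1 (before a voiced consonant) → [iː].
/w/ stays [w].
/z/ (between /w/ and /u/) is unaffected → [z].
/u/ — between /z/ and /k/; rule 1 does not apply here → [u].
/k/ — between /u/ and /i/, before a front vowel — surfaces as [tʃ] (rule 2).
/i/ (between /k/ and /ʃ/) fails the environment for rule 1, so it stays [i].
Rule 3 applies to /ʃ/ (between /i/ and /u/: between two vowels) → [ʒ].
/u/ (word-final): rule 1 targets it, but not before a voiced consonant → unchanged [u].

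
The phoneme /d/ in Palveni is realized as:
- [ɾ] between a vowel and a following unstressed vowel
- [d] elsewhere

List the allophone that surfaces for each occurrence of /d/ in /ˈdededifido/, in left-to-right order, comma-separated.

[d], [ɾ], [ɾ], [ɾ]

Occurrence 1 (position 1): no conditioning environment matches → elsewhere allophone [d].
Occurrence 2 (position 3): between a vowel and a following unstressed vowel → [ɾ].
Occurrence 3 (position 5): between a vowel and a following unstressed vowel → [ɾ].
Occurrence 4 (position 9): between a vowel and a following unstressed vowel → [ɾ].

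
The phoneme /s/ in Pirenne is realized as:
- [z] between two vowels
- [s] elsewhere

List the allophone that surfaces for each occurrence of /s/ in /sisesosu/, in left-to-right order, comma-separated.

[s], [z], [z], [z]

Occurrence 1 (position 1): no conditioning environment matches → elsewhere allophone [s].
Occurrence 2 (position 3): between two vowels → [z].
Occurrence 3 (position 5): between two vowels → [z].
Occurrence 4 (position 7): between two vowels → [z].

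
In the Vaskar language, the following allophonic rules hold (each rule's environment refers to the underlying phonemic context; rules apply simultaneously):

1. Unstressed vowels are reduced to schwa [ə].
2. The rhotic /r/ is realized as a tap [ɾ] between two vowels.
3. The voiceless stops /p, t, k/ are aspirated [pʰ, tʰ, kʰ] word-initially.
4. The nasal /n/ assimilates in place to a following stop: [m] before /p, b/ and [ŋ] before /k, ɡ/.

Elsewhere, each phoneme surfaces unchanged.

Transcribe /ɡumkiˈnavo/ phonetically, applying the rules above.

[ɡəmkəˈnavə]

/ɡ/ stays [ɡ].
Rule 1 applies to /u/ (between /ɡ/ and /m/: in an unstressed syllable) → [ə].
/m/ (between /u/ and /k/): no rule targets it → [m].
/k/ (between /m/ and /i/) fails the environment for rule 3, so it stays [k].
/i/ — between /k/ and /n/, in an unstressed syllable — surfaces as [ə] (rule 1).
/n/ (between /i/ and /a/): rule 4 targets it, but not before a labial or velar stop → unchanged [n].
/a/ — between /n/ and /v/; rule 1 does not apply here → [a].
/v/ stays [v].
/o/ meets the environment for rule 1 (in an unstressed syllable) → [ə].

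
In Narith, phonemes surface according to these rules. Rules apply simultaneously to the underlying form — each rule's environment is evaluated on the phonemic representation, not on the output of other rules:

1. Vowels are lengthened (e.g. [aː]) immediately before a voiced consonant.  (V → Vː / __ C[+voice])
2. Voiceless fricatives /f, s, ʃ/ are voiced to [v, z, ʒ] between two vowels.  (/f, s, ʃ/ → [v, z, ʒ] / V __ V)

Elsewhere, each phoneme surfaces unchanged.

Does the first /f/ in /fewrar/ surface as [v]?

No

/f/ (word-initial) fails the environment for rule 2, so it stays [f].
The actual realization is [f], not [v].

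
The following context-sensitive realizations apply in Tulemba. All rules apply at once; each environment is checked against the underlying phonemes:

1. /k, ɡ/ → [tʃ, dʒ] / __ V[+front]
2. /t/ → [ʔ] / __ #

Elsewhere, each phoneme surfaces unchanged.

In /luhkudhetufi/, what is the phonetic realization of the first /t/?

/t/ (between /e/ and /u/) fails the environment for rule 2, so it stays [t].

[t]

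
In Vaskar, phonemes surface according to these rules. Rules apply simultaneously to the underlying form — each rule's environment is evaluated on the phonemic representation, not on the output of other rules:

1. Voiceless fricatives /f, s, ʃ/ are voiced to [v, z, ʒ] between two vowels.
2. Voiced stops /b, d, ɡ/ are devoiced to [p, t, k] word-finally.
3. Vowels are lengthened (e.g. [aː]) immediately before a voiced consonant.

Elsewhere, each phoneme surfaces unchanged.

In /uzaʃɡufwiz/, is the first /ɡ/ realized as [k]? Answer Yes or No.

No

/ɡ/ — between /ʃ/ and /u/; rule 2 does not apply here → [ɡ].
The actual realization is [ɡ], not [k].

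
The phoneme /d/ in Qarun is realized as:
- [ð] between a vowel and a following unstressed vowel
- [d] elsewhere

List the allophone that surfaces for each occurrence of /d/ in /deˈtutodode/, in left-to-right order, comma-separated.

[d], [ð], [ð]

Occurrence 1 (position 1): no conditioning environment matches → elsewhere allophone [d].
Occurrence 2 (position 7): between a vowel and a following unstressed vowel → [ð].
Occurrence 3 (position 9): between a vowel and a following unstressed vowel → [ð].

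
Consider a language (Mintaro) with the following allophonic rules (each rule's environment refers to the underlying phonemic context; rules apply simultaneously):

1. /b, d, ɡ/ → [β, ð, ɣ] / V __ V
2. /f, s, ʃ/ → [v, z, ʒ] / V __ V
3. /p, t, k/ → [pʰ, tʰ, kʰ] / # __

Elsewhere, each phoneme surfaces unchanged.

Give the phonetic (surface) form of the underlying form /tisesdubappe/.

/t/ meets the environment for rule 3 (word-initially) → [tʰ].
/i/ — not in any rule's target class → [i].
/s/ (between /i/ and /e/): between two vowels, so rule 2 applies → [z].
/e/ — not in any rule's target class → [e].
/s/ (between /e/ and /d/) is in the target of rule 2 but the environment (between two vowels) is not met → [s].
/d/ (between /s/ and /u/): rule 1 targets it, but not between two vowels → unchanged [d].
/u/ stays [u].
/b/ (between /u/ and /a/): between two vowels, so rule 1 applies → [β].
/a/ (between /b/ and /p/): no rule targets it → [a].
/p/ (between /a/ and /p/): rule 3 targets it, but not word-initially → unchanged [p].
/p/ (between /p/ and /e/): rule 3 targets it, but not word-initially → unchanged [p].
/e/ (word-final): no rule targets it → [e].

[tʰizesduβappe]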